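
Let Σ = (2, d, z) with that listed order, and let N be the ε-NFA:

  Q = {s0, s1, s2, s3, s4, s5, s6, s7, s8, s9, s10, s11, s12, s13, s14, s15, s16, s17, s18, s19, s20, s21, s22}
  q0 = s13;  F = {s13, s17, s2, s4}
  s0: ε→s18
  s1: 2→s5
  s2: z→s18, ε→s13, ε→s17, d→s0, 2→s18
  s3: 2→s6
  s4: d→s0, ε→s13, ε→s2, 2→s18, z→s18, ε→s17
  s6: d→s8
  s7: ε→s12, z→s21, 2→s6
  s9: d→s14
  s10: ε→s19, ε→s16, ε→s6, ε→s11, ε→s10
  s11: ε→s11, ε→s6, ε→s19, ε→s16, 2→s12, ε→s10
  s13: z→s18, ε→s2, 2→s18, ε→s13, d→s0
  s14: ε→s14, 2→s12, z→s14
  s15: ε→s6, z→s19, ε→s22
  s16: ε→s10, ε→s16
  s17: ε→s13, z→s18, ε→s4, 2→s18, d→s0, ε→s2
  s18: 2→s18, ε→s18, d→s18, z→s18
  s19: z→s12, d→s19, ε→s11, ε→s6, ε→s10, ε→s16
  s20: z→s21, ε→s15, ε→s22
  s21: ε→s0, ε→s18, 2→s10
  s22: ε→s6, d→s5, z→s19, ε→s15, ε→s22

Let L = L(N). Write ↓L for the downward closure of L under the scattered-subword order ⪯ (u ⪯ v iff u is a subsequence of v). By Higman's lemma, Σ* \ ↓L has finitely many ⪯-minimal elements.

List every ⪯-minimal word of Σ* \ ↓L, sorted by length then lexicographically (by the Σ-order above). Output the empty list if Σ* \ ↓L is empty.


|Q|=23, |F|=4, |δ|=70 (39 ε).
min D↑ (2 st, q0=0, F={1}): 0:2→1,d→1,z→1 1:2→1,d→1,z→1 [Hopcroft].
'2': |S_i|=[6, 1] end={s18} ∉↓L; 1/1 deletions ∈↓L.
'd': N↓-sim [6, 2] end={s0,s18} ∉↓L; 1/1 deletions ∈↓L.
'z': |S_i|=[6, 1] end={s18} — reject; 1/1 deletions ∈↓L.
3 minimals (antichain).

Antichain: [2, d, z].


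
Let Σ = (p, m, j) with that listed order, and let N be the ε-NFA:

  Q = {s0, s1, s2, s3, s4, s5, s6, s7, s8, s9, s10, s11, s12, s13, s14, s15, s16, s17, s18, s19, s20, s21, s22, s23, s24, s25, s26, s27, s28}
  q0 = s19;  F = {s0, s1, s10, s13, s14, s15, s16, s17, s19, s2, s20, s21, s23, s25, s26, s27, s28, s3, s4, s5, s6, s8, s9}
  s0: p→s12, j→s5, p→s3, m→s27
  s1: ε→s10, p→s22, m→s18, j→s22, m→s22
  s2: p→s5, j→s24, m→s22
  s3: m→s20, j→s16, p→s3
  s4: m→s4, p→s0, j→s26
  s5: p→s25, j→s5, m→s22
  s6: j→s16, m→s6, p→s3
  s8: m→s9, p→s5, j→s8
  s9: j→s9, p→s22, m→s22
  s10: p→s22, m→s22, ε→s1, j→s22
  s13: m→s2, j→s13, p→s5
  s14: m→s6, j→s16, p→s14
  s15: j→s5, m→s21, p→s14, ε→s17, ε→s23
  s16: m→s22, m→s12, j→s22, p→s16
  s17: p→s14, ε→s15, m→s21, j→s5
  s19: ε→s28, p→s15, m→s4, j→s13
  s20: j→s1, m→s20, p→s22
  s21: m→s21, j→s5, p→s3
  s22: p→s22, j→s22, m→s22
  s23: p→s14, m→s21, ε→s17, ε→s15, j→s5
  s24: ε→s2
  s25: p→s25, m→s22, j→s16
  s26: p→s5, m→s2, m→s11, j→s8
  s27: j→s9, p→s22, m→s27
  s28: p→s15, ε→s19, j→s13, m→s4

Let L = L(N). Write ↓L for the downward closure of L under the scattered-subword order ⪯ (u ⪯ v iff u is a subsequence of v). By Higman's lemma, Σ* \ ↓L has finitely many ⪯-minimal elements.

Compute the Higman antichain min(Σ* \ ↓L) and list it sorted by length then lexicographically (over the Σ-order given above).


|Q|=29, |F|=23, |δ|=86 (10 ε).
min D↑ (20 st, q0=0, F={14}): 0:p→1,m→2,j→3 1:p→4,m→5,j→6 2:p→7,m→2,j→8 3:p→6,m→9,j→3 4:p→4,m→10,j→11 5:p→12,m→5,j→6 6:p→13,m→14,j→6 7:p→12,m→15,j→6 8:p→6,m→9,j→16 9:p→6,m→14,j→9 10:p→12,m→10,j→11 11:p→11,m→14,j→14 12:p→12,m→17,j→11 13:p→13,m→14,j→11 14:p→14,m→14,j→14 15:p→14,m→15,j→18 16:p→6,m→18,j→16 17:p→14,m→17,j→19 18:p→14,m→14,j→18 19:p→14,m→14,j→14.
'pjm': |S_i|=[28, 19, 9, 3] end={s12,s18,s22} — reject; 3/3 deletions ∈↓L.
'jpm': run [28, 15, 5, 2] end={s12,s22} — reject; 3/3 deletions ∈↓L.
'jmm': N↓-sim [28, 15, 10, 2] end={s12,s22} rej; 3/3 del acc.
'ppjj': N↓-sim [28, 19, 11, 6, 1] end={s22} ∉↓L; 4/4 deletions ∈↓L.
'mpmp': N↓-sim [28, 21, 13, 8, 1] end={s22} — reject; 4/4 del acc.
'mjjmp': run [28, 21, 14, 9, 3, 1] end={s22} — reject; 5/5 del acc.
6 minimals (antichain).

A = [pjm, jpm, jmm, ppjj, mpmp, mjjmp].


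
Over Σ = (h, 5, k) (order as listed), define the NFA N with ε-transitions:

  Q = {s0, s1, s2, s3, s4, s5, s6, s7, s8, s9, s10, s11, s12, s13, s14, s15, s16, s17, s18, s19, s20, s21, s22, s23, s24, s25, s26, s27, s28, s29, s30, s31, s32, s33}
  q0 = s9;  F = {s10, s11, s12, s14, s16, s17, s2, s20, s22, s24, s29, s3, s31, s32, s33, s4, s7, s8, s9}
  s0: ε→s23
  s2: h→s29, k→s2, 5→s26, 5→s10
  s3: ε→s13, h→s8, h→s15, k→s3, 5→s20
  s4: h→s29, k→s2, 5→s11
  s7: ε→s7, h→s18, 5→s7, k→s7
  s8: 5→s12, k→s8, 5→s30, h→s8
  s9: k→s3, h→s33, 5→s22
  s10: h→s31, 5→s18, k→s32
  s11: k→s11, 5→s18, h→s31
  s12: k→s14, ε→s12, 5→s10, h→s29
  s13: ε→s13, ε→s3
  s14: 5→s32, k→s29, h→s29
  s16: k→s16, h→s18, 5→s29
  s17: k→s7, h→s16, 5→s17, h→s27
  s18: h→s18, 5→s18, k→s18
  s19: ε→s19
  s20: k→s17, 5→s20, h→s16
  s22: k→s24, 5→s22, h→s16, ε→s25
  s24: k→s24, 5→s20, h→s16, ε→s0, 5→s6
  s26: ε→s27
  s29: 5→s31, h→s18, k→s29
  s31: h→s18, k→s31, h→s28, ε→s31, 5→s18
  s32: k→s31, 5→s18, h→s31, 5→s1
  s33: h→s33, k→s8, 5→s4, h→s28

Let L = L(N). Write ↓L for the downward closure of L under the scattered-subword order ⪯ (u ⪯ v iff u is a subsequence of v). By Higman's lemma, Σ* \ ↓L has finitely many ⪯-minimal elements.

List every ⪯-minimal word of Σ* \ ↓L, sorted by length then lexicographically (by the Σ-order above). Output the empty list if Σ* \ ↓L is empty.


min(Σ*\↓L) = [5hh, h555, k5kkh].

|Q|=34, |F|=19, |δ|=79 (11 ε).
min D↑ (20 st, q0=0, F={13}): 0:h→1,5→2,k→3 1:h→1,5→4,k→5 2:h→6,5→2,k→7 3:h→5,5→8,k→3 4:h→9,5→10,k→11 5:h→5,5→12,k→5 6:h→13,5→9,k→6 7:h→6,5→8,k→7 8:h→6,5→8,k→14 9:h→13,5→15,k→9 10:h→15,5→13,k→10 11:h→9,5→16,k→11 12:h→9,5→16,k→17 13:h→13,5→13,k→13 14:h→6,5→14,k→18 15:h→13,5→13,k→15 16:h→15,5→13,k→19 17:h→9,5→19,k→9 18:h→13,5→18,k→18 19:h→15,5→13,k→15 [Hopcroft].
'5hh': N↓-sim [31, 25, 6, 2] end={s18,s28} — reject; 3/3 single-dels accept.
'h555': N↓-sim [31, 19, 15, 9, 2] end={s1,s18} rej; 4/4 del acc.
'k5kkh': |S_i|=[31, 26, 17, 11, 6, 2] end={s18,s28} rej; 5/5 del acc.
3 obstructions.


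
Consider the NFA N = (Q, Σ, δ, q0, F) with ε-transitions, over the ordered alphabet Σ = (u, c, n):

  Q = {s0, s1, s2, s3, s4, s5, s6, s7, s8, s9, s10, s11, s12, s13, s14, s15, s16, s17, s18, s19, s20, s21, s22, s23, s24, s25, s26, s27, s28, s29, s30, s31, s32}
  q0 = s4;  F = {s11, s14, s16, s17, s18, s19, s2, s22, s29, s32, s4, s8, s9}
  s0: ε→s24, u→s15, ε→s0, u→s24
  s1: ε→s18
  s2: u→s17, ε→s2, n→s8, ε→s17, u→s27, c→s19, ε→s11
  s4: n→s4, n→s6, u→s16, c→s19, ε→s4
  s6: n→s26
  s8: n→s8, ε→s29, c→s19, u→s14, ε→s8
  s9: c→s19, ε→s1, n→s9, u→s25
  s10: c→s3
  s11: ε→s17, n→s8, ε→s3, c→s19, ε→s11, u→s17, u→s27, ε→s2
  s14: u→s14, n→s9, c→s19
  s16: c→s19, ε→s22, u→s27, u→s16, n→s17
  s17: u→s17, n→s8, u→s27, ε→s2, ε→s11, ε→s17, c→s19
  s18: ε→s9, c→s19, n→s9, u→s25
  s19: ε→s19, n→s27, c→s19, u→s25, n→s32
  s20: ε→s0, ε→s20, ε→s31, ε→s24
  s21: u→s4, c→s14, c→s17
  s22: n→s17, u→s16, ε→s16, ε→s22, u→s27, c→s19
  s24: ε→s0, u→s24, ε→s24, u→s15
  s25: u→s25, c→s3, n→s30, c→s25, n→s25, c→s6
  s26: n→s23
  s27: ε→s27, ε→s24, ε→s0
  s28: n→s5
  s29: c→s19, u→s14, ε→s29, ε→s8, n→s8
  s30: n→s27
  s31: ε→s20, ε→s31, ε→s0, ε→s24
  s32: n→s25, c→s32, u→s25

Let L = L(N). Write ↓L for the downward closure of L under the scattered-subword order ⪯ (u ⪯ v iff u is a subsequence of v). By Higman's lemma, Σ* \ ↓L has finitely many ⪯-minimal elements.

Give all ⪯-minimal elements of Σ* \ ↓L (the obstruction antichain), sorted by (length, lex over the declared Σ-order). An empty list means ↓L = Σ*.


|Q|=33, |F|=13, |δ|=101 (37 ε).
min D↑ (9 st, q0=0, F={4}): 0:u→1,c→2,n→0 1:u→1,c→2,n→3 2:u→4,c→2,n→5 3:u→3,c→2,n→6 4:u→4,c→4,n→4 5:u→4,c→5,n→4 6:u→7,c→2,n→6 7:u→7,c→2,n→8 8:u→4,c→2,n→8 (ε-aug+det+¬).
'cu': run [24, 12, 10] end={s0,s15,s23,s24,s25,s26,s27,s3,s30,s6} — reject; 2/2 single-dels accept.
'cnn': run [24, 12, 11, 10] end={s0,s15,s23,s24,s25,s26,s27,s3,s30,s6} rej; 3/3 deletions ∈↓L.
'unnunu': N↓-sim [24, 23, 21, 18, 16, 15, 10] end={s0,s15,s23,s24,s25,s26,s27,s3,s30,s6} ∉↓L; 6/6 deletions ∈↓L.
3 minimals (antichain).

A = [cu, cnn, unnunu].


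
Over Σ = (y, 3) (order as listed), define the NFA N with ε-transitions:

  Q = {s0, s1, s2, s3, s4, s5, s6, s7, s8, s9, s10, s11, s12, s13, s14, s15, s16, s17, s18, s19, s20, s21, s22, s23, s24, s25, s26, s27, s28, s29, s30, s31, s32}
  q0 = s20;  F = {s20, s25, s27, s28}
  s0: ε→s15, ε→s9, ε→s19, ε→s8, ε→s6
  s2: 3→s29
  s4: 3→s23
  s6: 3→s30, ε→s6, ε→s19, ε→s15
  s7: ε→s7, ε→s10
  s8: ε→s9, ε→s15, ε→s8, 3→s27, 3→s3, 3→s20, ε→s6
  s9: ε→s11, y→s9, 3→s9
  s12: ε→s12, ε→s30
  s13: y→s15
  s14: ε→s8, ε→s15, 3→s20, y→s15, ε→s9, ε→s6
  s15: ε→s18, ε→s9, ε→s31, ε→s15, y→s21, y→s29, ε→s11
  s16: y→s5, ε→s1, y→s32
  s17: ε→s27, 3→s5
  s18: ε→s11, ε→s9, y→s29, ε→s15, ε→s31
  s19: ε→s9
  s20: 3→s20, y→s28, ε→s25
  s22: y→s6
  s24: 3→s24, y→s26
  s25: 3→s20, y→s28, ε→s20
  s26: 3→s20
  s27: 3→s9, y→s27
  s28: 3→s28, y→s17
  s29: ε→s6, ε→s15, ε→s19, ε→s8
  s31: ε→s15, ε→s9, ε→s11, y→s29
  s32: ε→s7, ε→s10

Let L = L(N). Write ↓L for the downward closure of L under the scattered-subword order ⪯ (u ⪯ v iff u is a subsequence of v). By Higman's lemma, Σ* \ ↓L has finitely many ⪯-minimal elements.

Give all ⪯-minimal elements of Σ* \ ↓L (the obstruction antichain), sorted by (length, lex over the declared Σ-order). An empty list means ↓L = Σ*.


min(Σ*\↓L) = [yy3].

|Q|=33, |F|=4, |δ|=74 (44 ε).
min D↑ (4 st, q0=0, F={3}): 0:y→1,3→0 1:y→2,3→1 2:y→2,3→3 3:y→3,3→3 [Hopcroft].
'yy3': run [8, 6, 5, 3] end={s11,s5,s9} rej; 3/3 del acc.
1 obstructions.


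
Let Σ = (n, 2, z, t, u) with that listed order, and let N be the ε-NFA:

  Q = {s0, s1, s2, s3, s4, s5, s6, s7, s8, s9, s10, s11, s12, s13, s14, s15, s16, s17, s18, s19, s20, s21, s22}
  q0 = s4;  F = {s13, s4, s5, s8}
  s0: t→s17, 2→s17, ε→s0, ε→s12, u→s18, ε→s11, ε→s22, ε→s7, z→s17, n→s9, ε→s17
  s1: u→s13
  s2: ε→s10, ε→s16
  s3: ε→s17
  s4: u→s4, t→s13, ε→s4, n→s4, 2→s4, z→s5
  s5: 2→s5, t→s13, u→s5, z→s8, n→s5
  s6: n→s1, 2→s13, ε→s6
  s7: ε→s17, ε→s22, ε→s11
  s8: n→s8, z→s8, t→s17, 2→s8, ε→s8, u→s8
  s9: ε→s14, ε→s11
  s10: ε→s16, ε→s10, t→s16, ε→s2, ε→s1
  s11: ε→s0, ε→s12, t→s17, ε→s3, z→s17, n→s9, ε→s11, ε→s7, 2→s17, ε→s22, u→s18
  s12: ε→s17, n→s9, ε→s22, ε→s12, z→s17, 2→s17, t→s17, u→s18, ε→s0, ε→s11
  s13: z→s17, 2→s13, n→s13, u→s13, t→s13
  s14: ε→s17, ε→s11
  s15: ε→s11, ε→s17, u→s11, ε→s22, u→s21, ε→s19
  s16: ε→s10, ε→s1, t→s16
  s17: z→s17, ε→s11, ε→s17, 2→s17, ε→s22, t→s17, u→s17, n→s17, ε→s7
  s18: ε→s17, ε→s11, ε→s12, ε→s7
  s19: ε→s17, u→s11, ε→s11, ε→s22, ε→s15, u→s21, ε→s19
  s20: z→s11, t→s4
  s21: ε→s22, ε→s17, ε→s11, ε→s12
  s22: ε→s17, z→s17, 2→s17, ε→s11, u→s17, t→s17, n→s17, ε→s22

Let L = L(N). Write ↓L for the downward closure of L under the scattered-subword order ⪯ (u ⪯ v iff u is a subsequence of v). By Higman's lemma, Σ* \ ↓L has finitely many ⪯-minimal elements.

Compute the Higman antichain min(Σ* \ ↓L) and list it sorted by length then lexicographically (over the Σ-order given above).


|Q|=23, |F|=4, |δ|=116 (60 ε).
min D↑ (5 st, q0=0, F={4}): 0:n→0,2→0,z→1,t→2,u→0 1:n→1,2→1,z→3,t→2,u→1 2:n→2,2→2,z→4,t→2,u→2 3:n→3,2→3,z→3,t→4,u→3 4:n→4,2→4,z→4,t→4,u→4 [Hopcroft].
'tz': N↓-sim [14, 11, 10] end={s0,s11,s12,s14,s17,s18,s22,s3,s7,s9} rej; 2/2 deletions ∈↓L.
'zzt': |S_i|=[14, 13, 11, 10] end={s0,s11,s12,s14,s17,s18,s22,s3,s7,s9} ∉↓L; 3/3 del acc.
2 minimals (antichain).

A = [tz, zzt].


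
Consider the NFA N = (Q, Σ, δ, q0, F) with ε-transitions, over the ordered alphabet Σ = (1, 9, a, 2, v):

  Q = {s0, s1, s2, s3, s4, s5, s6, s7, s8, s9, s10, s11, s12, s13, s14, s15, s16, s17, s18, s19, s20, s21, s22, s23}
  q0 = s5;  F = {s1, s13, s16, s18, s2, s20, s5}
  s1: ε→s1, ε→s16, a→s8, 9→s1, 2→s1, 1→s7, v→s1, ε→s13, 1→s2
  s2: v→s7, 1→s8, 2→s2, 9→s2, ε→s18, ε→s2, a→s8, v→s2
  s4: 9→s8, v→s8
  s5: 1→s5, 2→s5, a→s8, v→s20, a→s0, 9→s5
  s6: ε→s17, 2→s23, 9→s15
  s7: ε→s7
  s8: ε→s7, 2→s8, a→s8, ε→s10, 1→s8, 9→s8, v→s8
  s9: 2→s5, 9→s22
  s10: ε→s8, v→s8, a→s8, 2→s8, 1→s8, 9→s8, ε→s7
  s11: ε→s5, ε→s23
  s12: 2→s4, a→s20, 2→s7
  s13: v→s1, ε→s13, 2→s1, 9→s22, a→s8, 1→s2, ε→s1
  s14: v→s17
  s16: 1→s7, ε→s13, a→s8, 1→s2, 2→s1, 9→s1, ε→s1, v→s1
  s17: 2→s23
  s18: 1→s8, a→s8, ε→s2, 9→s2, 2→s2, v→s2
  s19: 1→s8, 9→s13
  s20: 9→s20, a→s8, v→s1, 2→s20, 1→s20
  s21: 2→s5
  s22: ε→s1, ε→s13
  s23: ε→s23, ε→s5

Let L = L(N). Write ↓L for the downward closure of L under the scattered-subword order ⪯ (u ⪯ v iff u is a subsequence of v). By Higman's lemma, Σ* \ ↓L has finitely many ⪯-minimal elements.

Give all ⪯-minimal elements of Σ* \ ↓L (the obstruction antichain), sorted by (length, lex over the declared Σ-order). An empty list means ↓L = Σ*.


Antichain: [a, vv11].

|Q|=24, |F|=7, |δ|=85 (22 ε).
min D↑ (5 st, q0=0, F={1}): 0:1→0,9→0,a→1,2→0,v→2 1:1→1,9→1,a→1,2→1,v→1 2:1→2,9→2,a→1,2→2,v→3 3:1→4,9→3,a→1,2→3,v→3 4:1→1,9→4,a→1,2→4,v→4 [Hopcroft].
'a': run [12, 4] end={s0,s10,s7,s8} — reject; 1/1 deletions ∈↓L.
'vv11': |S_i|=[12, 10, 9, 5, 3] end={s10,s7,s8} — reject; 4/4 deletions ∈↓L.
2 words, ⪯-incomp.


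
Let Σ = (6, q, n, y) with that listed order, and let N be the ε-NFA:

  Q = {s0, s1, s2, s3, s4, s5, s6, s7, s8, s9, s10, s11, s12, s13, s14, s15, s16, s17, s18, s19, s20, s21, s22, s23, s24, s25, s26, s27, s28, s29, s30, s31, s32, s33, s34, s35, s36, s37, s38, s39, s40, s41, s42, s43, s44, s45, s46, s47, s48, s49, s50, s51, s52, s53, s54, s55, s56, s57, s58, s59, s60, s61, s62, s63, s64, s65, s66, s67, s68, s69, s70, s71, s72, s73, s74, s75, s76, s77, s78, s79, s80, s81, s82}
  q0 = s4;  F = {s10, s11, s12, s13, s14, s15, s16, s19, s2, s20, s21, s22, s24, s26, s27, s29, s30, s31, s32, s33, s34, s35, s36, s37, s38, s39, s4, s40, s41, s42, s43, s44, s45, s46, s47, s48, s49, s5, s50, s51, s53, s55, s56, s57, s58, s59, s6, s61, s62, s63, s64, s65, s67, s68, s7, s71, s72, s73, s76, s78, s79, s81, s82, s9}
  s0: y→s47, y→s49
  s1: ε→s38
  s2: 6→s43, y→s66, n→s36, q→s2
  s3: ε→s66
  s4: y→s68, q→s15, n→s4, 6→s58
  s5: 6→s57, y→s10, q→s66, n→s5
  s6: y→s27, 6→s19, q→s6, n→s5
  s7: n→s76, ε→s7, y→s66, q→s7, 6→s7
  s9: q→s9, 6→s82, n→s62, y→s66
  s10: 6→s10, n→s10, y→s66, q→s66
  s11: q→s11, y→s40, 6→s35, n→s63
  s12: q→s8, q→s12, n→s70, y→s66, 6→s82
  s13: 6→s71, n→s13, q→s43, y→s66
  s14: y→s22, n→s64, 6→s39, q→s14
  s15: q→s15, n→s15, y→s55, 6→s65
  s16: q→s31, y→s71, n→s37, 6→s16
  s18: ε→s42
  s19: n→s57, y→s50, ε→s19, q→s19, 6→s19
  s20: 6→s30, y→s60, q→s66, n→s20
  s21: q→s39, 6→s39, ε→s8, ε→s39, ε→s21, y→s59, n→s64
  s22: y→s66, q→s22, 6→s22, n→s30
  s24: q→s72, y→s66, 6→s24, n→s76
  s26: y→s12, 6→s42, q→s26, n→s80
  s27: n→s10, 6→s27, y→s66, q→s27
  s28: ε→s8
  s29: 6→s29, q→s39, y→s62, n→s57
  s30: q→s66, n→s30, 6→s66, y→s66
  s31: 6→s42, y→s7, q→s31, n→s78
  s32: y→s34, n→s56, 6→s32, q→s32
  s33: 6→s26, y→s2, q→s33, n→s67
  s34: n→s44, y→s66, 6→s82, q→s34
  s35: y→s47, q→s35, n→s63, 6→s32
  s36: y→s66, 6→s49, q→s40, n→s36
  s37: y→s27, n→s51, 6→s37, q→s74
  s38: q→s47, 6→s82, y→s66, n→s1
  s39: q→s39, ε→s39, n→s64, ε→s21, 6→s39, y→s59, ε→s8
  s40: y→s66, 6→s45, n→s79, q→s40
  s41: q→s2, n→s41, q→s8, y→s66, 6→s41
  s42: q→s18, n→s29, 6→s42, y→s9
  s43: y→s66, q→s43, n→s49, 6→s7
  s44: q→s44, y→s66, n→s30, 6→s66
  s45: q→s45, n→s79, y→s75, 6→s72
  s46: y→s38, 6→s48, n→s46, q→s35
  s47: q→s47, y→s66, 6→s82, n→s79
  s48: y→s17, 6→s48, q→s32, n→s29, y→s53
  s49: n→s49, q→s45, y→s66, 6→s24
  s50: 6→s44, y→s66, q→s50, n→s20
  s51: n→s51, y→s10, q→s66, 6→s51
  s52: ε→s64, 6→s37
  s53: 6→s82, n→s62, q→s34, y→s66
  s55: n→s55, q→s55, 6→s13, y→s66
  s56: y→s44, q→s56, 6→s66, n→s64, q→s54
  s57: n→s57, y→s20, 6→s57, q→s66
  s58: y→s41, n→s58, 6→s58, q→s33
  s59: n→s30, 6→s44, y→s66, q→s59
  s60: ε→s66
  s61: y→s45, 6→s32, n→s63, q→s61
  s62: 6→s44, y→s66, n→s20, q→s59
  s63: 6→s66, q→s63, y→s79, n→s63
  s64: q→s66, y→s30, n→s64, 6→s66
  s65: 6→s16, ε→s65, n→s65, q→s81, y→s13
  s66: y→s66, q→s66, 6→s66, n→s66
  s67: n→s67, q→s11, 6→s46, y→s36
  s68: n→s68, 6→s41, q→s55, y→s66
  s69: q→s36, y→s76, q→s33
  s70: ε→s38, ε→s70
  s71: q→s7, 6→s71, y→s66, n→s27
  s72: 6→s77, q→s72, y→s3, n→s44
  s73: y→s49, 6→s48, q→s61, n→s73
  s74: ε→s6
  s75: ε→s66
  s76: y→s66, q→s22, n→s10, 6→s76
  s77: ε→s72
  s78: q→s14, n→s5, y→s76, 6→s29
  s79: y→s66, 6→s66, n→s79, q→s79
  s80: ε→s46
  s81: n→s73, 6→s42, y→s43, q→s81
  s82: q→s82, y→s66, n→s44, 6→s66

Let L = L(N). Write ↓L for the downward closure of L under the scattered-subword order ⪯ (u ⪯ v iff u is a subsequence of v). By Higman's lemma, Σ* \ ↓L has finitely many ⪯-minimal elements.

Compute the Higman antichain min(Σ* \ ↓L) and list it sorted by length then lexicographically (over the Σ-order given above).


Antichain: [yy, 6q6y66, 6qnqn6, q66nnq].

|Q|=83, |F|=64, |δ|=291 (21 ε).
min D↑ (64 st, q0=0, F={8}): 0:6→1,q→2,n→0,y→3 1:6→1,q→4,n→1,y→5 2:6→6,q→2,n→2,y→7 3:6→5,q→7,n→3,y→8 4:6→9,q→4,n→10,y→11 5:6→5,q→11,n→5,y→8 6:6→12,q→13,n→6,y→14 7:6→14,q→7,n→7,y→8 8:6→8,q→8,n→8,y→8 9:6→15,q→9,n→16,y→17 10:6→16,q→18,n→10,y→19 11:6→20,q→11,n→19,y→8 12:6→12,q→21,n→22,y→23 13:6→15,q→13,n→24,y→20 14:6→23,q→20,n→14,y→8 15:6→15,q→15,n→25,y→26 16:6→27,q→28,n→16,y→29 17:6→30,q→17,n→29,y→8 18:6→28,q→18,n→31,y→32 19:6→33,q→32,n→19,y→8 20:6→34,q→20,n→33,y→8 21:6→15,q→21,n→35,y→34 22:6→22,q→36,n→37,y→38 23:6→23,q→34,n→38,y→8 24:6→27,q→39,n→24,y→33 25:6→25,q→40,n→41,y→42 26:6→30,q→26,n→42,y→8 27:6→27,q→43,n→25,y→44 28:6→43,q→28,n→31,y→45 29:6→30,q→45,n→29,y→8 30:6→8,q→30,n→46,y→8 31:6→8,q→31,n→31,y→47 32:6→48,q→32,n→47,y→8 33:6→49,q→48,n→33,y→8 34:6→34,q→34,n→50,y→8 35:6→25,q→51,n→52,y→50 36:6→53,q→36,n→52,y→38 37:6→37,q→8,n→37,y→54 38:6→38,q→38,n→54,y→8 39:6→43,q→39,n→31,y→48 40:6→40,q→40,n→55,y→56 41:6→41,q→8,n→41,y→57 42:6→46,q→56,n→57,y→8 43:6→43,q→43,n→58,y→59 44:6→30,q→59,n→42,y→8 45:6→30,q→45,n→47,y→8 46:6→8,q→46,n→60,y→8 47:6→8,q→47,n→47,y→8 48:6→61,q→48,n→47,y→8 49:6→49,q→61,n→50,y→8 50:6→50,q→62,n→54,y→8 51:6→40,q→51,n→55,y→62 52:6→41,q→8,n→52,y→54 53:6→53,q→53,n→41,y→63 54:6→54,q→8,n→54,y→8 55:6→8,q→8,n→55,y→60 56:6→46,q→56,n→60,y→8 57:6→60,q→8,n→57,y→8 58:6→8,q→58,n→55,y→46 59:6→30,q→59,n→46,y→8 60:6→8,q→8,n→60,y→8 61:6→61,q→61,n→46,y→8 62:6→62,q→62,n→60,y→8 63:6→46,q→63,n→57,y→8 (ε-aug+det+¬).
'yy': N↓-sim [77, 41, 4] end={s3,s60,s66,s75} rej; 2/2 deletions ∈↓L.
'6q6y66': N↓-sim [77, 73, 65, 50, 22, 4, 1] end={s66} ∉↓L; 6/6 single-dels accept.
'6qnqn6': N↓-sim [77, 73, 65, 49, 27, 8, 1] end={s66} ∉↓L; 6/6 del acc.
'q66nnq': N↓-sim [77, 73, 65, 45, 28, 9, 1] end={s66} — reject; 6/6 del acc.
4 words, ⪯-incomp.


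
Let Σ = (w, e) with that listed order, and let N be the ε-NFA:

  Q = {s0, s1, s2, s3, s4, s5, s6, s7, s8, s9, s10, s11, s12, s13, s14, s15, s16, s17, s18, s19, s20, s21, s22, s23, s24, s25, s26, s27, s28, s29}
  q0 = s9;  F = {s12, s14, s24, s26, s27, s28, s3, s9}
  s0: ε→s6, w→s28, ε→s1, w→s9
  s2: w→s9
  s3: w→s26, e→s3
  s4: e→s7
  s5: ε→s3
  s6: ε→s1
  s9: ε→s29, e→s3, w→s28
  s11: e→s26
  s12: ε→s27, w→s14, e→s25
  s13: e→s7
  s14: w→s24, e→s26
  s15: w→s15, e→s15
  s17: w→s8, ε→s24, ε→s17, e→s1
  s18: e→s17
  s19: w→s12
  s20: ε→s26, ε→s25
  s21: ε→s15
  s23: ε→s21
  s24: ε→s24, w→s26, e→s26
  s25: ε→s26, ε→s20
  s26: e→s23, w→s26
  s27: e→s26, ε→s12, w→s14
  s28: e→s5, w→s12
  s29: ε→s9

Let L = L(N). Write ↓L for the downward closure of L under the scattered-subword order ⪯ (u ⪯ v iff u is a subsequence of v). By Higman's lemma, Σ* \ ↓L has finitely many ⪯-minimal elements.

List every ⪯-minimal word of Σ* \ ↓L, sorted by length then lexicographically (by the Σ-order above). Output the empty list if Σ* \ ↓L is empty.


min(Σ*\↓L) = [ewe, wwee, wwwwwe].

|Q|=30, |F|=8, |δ|=45 (17 ε).
min D↑ (8 st, q0=0, F={6}): 0:w→1,e→2 1:w→3,e→2 2:w→4,e→2 3:w→5,e→4 4:w→4,e→6 5:w→7,e→4 6:w→6,e→6 7:w→4,e→4.
'ewe': |S_i|=[15, 8, 4, 3] end={s15,s21,s23} ∉↓L; 3/3 deletions ∈↓L.
'wwee': run [15, 13, 10, 6, 3] end={s15,s21,s23} — reject; 4/4 deletions ∈↓L.
'wwwwwe': |S_i|=[15, 13, 10, 6, 5, 4, 3] end={s15,s21,s23} ∉↓L; 6/6 single-dels accept.
3 obstructions.


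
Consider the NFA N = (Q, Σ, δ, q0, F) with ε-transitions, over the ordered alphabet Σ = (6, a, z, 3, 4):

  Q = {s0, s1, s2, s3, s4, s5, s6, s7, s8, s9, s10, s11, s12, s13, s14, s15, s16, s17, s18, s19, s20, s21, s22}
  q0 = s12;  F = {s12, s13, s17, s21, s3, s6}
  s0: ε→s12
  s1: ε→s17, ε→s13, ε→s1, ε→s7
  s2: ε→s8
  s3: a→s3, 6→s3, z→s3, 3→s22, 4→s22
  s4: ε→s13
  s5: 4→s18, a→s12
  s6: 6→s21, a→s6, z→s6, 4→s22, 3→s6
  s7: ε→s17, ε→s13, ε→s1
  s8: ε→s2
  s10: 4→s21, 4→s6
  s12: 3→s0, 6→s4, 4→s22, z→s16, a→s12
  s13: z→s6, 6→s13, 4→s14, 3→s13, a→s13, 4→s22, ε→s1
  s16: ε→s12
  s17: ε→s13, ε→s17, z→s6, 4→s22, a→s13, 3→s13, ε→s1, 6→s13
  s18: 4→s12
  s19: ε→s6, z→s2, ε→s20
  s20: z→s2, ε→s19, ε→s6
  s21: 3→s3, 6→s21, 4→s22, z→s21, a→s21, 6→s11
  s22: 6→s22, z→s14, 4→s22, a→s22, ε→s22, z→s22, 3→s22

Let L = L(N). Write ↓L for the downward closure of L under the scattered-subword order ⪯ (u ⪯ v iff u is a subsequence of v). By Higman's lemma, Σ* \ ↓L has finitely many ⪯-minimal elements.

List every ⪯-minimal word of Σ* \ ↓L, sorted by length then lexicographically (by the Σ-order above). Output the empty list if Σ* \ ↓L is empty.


min(Σ*\↓L) = [4, 6z633].

|Q|=23, |F|=6, |δ|=66 (21 ε).
min D↑ (6 st, q0=0, F={2}): 0:6→1,a→0,z→0,3→0,4→2 1:6→1,a→1,z→3,3→1,4→2 2:6→2,a→2,z→2,3→2,4→2 3:6→4,a→3,z→3,3→3,4→2 4:6→4,a→4,z→4,3→5,4→2 5:6→5,a→5,z→5,3→2,4→2 [Hopcroft].
'4': |S_i|=[14, 2] end={s14,s22} — reject; 1/1 del acc.
'6z633': run [14, 11, 6, 5, 3, 2] end={s14,s22} — reject; 5/5 single-dels accept.
2 obstructions.


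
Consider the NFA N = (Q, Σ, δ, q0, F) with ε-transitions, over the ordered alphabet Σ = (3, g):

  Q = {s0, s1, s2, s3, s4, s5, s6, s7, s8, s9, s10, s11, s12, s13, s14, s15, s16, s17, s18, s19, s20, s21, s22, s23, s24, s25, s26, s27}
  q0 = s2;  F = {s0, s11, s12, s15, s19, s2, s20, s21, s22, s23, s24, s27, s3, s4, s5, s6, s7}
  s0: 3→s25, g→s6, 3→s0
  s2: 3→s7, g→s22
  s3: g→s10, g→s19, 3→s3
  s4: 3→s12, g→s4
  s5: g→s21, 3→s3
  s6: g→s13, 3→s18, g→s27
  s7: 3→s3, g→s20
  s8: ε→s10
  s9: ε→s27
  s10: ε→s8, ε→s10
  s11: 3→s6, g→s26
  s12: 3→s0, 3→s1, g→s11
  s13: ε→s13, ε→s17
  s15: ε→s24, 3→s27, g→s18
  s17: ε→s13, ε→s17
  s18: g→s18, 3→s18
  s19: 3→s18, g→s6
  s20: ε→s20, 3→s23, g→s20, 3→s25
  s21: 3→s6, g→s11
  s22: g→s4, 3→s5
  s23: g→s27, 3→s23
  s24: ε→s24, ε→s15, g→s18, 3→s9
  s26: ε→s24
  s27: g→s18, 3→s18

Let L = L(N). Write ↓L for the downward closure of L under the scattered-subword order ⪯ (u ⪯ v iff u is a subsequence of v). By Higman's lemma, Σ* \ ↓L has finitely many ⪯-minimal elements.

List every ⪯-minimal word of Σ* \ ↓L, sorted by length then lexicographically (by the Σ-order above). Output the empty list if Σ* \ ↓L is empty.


|Q|=28, |F|=17, |δ|=54 (13 ε).
min D↑ (17 st, q0=0, F={11}): 0:3→1,g→2 1:3→3,g→4 2:3→5,g→6 3:3→3,g→7 4:3→8,g→4 5:3→3,g→9 6:3→10,g→6 7:3→11,g→12 8:3→8,g→13 9:3→12,g→14 10:3→15,g→14 11:3→11,g→11 12:3→11,g→13 13:3→11,g→11 14:3→12,g→16 15:3→15,g→12 16:3→13,g→11.
'33g3': |S_i|=[26, 23, 14, 8, 1] end={s18} rej; 4/4 del acc.
'3g3gg': |S_i|=[26, 23, 17, 8, 4, 1] end={s18} ∉↓L; 5/5 del acc.
'g3g33': |S_i|=[26, 24, 21, 14, 6, 1] end={s18} rej; 5/5 single-dels accept.
'33gggg': run [26, 23, 14, 8, 5, 4, 1] end={s18} rej; 6/6 deletions ∈↓L.
'g3gggg': run [26, 24, 21, 14, 10, 8, 1] end={s18} — reject; 6/6 deletions ∈↓L.
'gg3ggg': N↓-sim [26, 24, 21, 15, 10, 8, 1] end={s18} ∉↓L; 6/6 del acc.
6 obstructions.

min(Σ*\↓L) = [33g3, 3g3gg, g3g33, 33gggg, g3gggg, gg3ggg].


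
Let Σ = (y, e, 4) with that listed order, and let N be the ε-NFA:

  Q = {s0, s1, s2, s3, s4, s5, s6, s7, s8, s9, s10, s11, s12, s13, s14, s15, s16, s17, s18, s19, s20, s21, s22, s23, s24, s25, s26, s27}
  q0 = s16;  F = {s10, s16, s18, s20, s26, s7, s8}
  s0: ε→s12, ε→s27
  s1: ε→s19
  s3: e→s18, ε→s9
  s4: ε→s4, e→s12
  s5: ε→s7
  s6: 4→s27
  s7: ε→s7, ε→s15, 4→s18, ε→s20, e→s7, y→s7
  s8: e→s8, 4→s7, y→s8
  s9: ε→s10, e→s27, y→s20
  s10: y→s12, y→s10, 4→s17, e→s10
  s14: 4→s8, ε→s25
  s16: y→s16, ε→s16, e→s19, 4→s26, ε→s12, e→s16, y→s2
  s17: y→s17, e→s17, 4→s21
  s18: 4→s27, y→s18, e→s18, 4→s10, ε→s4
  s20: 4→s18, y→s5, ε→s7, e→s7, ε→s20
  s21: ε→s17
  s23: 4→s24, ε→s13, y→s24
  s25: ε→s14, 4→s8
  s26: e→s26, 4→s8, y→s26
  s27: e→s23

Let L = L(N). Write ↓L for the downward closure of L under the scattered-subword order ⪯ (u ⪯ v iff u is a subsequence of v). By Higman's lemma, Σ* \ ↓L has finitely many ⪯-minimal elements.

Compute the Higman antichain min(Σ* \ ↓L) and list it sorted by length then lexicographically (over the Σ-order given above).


min(Σ*\↓L) = [444444].

|Q|=28, |F|=7, |δ|=57 (19 ε).
min D↑ (7 st, q0=0, F={6}): 0:y→0,e→0,4→1 1:y→1,e→1,4→2 2:y→2,e→2,4→3 3:y→3,e→3,4→4 4:y→4,e→4,4→5 5:y→5,e→5,4→6 6:y→6,e→6,4→6 [Hopcroft].
'444444': N↓-sim [19, 16, 15, 14, 10, 8, 3] end={s17,s21,s24} — reject; 6/6 del acc.
1 obstructions.


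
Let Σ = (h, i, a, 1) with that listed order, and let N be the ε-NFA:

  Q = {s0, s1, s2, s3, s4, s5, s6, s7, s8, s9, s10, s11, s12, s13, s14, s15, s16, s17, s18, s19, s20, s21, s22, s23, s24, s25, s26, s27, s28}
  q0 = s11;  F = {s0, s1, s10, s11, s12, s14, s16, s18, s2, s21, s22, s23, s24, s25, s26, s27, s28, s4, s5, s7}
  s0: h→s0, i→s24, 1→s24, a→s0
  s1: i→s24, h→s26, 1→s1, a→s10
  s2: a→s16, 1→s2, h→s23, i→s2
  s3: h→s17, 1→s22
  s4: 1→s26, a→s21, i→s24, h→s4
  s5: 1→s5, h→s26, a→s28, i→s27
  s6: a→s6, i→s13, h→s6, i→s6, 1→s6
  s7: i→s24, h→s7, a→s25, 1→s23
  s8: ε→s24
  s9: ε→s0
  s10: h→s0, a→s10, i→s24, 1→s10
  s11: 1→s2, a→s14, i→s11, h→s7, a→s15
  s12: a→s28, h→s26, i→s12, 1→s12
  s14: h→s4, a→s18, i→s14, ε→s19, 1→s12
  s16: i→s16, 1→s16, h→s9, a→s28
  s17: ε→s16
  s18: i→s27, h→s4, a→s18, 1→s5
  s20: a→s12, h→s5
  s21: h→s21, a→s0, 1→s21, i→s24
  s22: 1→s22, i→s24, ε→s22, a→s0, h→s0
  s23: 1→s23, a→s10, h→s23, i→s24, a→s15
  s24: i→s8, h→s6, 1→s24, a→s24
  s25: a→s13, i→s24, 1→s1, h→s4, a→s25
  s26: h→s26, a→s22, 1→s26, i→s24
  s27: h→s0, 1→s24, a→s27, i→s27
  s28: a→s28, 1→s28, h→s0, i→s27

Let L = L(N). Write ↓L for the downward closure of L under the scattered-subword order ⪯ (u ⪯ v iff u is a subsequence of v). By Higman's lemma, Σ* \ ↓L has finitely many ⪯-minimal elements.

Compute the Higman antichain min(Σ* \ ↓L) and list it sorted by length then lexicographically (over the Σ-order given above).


|Q|=29, |F|=20, |δ|=97 (5 ε).
min D↑ (21 st, q0=0, F={11}): 0:h→1,i→0,a→2,1→3 1:h→1,i→4,a→5,1→6 2:h→7,i→2,a→8,1→9 3:h→6,i→3,a→10,1→3 4:h→11,i→4,a→4,1→4 5:h→7,i→4,a→5,1→12 6:h→6,i→4,a→13,1→6 7:h→7,i→4,a→14,1→15 8:h→7,i→16,a→8,1→17 9:h→15,i→9,a→18,1→9 10:h→19,i→10,a→18,1→10 11:h→11,i→11,a→11,1→11 12:h→15,i→4,a→13,1→12 13:h→19,i→4,a→13,1→13 14:h→14,i→4,a→19,1→14 15:h→15,i→4,a→20,1→15 16:h→19,i→16,a→16,1→4 17:h→15,i→16,a→18,1→17 18:h→19,i→16,a→18,1→18 19:h→19,i→4,a→19,1→4 20:h→19,i→4,a→19,1→20 (ε-aug+det+¬).
'hih': N↓-sim [26, 16, 4, 2] end={s13,s6} rej; 3/3 del acc.
'aai1h': N↓-sim [26, 22, 16, 6, 4, 2] end={s13,s6} ∉↓L; 5/5 single-dels accept.
'1ah1h': run [26, 19, 12, 6, 4, 2] end={s13,s6} rej; 5/5 del acc.
'ahaa1h': N↓-sim [26, 22, 10, 7, 5, 4, 2] end={s13,s6} — reject; 6/6 single-dels accept.
4 words, ⪯-incomp.

A = [hih, aai1h, 1ah1h, ahaa1h].


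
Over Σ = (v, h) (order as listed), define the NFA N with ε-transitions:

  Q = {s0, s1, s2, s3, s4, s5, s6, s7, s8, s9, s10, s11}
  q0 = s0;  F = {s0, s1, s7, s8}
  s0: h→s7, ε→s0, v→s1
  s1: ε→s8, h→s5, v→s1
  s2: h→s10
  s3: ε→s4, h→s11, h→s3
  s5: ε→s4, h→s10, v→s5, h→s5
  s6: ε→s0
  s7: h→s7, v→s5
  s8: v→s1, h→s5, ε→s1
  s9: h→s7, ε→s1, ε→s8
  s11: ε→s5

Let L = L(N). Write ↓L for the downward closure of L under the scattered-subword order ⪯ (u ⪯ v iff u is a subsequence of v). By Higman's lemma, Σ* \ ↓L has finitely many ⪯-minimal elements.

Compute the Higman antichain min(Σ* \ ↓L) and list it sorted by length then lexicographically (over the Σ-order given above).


A = [vh, hv].

|Q|=12, |F|=4, |δ|=24 (9 ε).
min D↑ (4 st, q0=0, F={3}): 0:v→1,h→2 1:v→1,h→3 2:v→3,h→2 3:v→3,h→3.
'vh': run [7, 5, 3] end={s10,s4,s5} ∉↓L; 2/2 del acc.
'hv': N↓-sim [7, 4, 3] end={s10,s4,s5} ∉↓L; 2/2 del acc.
2 words, ⪯-incomp.


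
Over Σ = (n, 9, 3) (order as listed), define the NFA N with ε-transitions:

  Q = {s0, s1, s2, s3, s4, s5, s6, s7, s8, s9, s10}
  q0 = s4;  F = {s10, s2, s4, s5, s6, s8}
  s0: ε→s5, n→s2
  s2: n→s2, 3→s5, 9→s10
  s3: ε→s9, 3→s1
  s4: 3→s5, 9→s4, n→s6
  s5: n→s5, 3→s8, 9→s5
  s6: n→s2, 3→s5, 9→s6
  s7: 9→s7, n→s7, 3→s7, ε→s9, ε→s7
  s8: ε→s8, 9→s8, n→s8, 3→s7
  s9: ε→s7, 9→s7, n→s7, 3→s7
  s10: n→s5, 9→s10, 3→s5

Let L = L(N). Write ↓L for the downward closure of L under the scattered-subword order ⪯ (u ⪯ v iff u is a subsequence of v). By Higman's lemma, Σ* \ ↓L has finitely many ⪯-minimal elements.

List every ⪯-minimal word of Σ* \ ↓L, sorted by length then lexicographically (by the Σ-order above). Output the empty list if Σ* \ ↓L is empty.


Antichain: [333, nn9n33].

|Q|=11, |F|=6, |δ|=32 (6 ε).
min D↑ (7 st, q0=0, F={6}): 0:n→1,9→0,3→2 1:n→3,9→1,3→2 2:n→2,9→2,3→4 3:n→3,9→5,3→2 4:n→4,9→4,3→6 5:n→2,9→5,3→2 6:n→6,9→6,3→6.
'333': run [8, 4, 3, 2] end={s7,s9} rej; 3/3 single-dels accept.
'nn9n33': N↓-sim [8, 7, 6, 5, 4, 3, 2] end={s7,s9} ∉↓L; 6/6 del acc.
2 obstructions.


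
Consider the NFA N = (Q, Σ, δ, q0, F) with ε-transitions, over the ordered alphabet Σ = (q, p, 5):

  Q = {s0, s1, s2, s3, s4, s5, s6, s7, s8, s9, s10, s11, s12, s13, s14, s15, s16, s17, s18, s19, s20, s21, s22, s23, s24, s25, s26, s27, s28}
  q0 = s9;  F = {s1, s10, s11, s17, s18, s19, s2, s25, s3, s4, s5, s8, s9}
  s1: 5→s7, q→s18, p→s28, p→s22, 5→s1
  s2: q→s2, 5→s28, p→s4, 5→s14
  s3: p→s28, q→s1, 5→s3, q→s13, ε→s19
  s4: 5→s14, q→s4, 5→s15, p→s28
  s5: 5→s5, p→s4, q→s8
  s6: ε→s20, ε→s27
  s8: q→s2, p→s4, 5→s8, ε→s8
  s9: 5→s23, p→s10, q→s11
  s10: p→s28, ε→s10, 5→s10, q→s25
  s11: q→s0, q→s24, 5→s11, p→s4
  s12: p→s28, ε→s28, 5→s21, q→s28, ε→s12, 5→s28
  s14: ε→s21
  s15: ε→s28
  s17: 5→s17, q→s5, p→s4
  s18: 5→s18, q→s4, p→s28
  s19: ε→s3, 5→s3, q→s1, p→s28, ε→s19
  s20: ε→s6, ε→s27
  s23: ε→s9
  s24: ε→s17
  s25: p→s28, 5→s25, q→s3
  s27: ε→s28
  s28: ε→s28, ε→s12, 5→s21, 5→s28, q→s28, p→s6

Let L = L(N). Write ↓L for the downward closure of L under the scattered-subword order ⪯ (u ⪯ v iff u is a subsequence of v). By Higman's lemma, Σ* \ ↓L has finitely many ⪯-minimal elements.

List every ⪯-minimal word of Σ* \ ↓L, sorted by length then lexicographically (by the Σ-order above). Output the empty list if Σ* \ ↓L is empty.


|Q|=29, |F|=13, |δ|=71 (18 ε).
min D↑ (13 st, q0=0, F={6}): 0:q→1,p→2,5→0 1:q→3,p→4,5→1 2:q→5,p→6,5→2 3:q→7,p→4,5→3 4:q→4,p→6,5→6 5:q→8,p→6,5→5 6:q→6,p→6,5→6 7:q→9,p→4,5→7 8:q→10,p→6,5→8 9:q→11,p→4,5→9 10:q→12,p→6,5→10 11:q→11,p→4,5→6 12:q→4,p→6,5→12.
'pp': N↓-sim [27, 18, 7] end={s12,s20,s21,s22,s27,s28,s6} — reject; 2/2 single-dels accept.
'qp5': run [27, 24, 10, 8] end={s12,s14,s15,s20,s21,s27,s28,s6} ∉↓L; 3/3 single-dels accept.
'qqqqq5': run [27, 24, 22, 17, 12, 10, 8] end={s12,s14,s15,s20,s21,s27,s28,s6} rej; 6/6 deletions ∈↓L.
3 minimals (antichain).

A = [pp, qp5, qqqqq5].


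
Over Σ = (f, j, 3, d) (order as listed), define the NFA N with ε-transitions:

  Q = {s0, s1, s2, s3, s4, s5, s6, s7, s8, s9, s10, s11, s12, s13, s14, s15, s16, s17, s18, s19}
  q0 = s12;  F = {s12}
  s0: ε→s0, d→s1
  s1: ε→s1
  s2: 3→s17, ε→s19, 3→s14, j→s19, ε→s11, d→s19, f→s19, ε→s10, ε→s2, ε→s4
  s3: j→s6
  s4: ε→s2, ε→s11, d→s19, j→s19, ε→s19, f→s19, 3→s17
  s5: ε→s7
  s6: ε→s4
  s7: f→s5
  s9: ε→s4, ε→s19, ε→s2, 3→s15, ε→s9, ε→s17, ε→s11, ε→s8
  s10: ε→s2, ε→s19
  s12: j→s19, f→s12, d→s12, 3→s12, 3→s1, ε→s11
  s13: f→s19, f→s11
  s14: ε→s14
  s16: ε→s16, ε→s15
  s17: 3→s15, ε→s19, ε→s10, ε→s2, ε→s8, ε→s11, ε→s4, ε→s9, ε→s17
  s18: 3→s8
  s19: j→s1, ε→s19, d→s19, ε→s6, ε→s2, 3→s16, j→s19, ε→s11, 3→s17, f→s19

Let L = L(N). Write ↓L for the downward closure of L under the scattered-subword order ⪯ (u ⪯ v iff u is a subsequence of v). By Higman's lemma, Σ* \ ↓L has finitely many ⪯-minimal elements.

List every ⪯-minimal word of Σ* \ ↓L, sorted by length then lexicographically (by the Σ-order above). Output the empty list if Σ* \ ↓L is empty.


|Q|=20, |F|=1, |δ|=65 (37 ε).
min D↑ (2 st, q0=0, F={1}): 0:f→0,j→1,3→0,d→0 1:f→1,j→1,3→1,d→1 [Hopcroft].
'j': |S_i|=[14, 13] end={s1,s10,s11,s14,s15,s16,s17,s19,s2,s4,s6,s8,…} rej; 1/1 del acc.
1 words, ⪯-incomp.

Antichain: [j].


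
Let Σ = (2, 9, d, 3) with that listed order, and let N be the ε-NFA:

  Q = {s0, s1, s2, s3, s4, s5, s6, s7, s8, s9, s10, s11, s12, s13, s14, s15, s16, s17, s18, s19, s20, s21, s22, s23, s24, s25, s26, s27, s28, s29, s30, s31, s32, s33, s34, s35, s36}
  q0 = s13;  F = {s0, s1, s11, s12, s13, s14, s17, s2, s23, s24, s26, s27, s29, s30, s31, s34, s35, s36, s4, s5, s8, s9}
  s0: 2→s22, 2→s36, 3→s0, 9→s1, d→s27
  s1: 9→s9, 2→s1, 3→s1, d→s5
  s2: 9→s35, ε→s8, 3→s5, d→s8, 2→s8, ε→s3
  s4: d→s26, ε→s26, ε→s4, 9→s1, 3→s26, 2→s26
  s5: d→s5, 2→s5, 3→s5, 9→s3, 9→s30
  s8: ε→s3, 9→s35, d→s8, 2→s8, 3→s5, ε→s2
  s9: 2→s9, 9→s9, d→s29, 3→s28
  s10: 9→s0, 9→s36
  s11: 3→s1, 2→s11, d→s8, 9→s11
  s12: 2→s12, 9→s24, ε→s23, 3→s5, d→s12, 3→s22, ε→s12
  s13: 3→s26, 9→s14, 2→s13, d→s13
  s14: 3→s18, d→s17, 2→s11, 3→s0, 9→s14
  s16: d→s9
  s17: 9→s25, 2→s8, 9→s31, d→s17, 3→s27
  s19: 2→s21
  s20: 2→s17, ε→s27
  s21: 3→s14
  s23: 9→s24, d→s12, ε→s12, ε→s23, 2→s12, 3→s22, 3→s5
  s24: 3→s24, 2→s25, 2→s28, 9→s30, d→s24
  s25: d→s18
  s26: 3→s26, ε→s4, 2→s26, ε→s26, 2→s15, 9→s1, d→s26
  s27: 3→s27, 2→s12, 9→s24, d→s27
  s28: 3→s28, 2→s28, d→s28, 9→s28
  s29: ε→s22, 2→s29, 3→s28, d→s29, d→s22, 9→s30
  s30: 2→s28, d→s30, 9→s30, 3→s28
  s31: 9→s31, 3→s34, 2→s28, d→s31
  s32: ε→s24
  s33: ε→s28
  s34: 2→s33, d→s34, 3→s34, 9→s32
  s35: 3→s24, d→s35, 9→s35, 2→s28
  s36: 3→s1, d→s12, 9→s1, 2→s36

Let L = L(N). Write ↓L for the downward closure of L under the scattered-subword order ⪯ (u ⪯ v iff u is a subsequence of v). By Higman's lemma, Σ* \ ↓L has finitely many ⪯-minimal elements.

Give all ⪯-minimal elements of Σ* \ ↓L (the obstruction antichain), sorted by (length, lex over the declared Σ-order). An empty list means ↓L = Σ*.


A = [9d92, 3993, 92393].

|Q|=37, |F|=22, |δ|=124 (16 ε).
min D↑ (20 st, q0=0, F={14}): 0:2→0,9→1,d→0,3→2 1:2→3,9→1,d→4,3→5 2:2→2,9→6,d→2,3→2 3:2→3,9→3,d→7,3→6 4:2→7,9→8,d→4,3→9 5:2→10,9→6,d→9,3→5 6:2→6,9→11,d→12,3→6 7:2→7,9→13,d→7,3→12 8:2→14,9→8,d→8,3→15 9:2→16,9→17,d→9,3→9 10:2→10,9→6,d→16,3→6 11:2→11,9→11,d→18,3→14 12:2→12,9→19,d→12,3→12 13:2→14,9→13,d→13,3→17 14:2→14,9→14,d→14,3→14 15:2→14,9→17,d→15,3→15 16:2→16,9→17,d→16,3→12 17:2→14,9→19,d→17,3→17 18:2→18,9→19,d→18,3→14 19:2→14,9→19,d→19,3→14 [Hopcroft].
'9d92': N↓-sim [30, 26, 20, 11, 4] end={s18,s25,s28,s33} ∉↓L; 4/4 del acc.
'3993': run [30, 22, 12, 6, 1] end={s28} rej; 4/4 single-dels accept.
'92393': |S_i|=[30, 26, 19, 11, 6, 1] end={s28} rej; 5/5 deletions ∈↓L.
3 minimals (antichain).


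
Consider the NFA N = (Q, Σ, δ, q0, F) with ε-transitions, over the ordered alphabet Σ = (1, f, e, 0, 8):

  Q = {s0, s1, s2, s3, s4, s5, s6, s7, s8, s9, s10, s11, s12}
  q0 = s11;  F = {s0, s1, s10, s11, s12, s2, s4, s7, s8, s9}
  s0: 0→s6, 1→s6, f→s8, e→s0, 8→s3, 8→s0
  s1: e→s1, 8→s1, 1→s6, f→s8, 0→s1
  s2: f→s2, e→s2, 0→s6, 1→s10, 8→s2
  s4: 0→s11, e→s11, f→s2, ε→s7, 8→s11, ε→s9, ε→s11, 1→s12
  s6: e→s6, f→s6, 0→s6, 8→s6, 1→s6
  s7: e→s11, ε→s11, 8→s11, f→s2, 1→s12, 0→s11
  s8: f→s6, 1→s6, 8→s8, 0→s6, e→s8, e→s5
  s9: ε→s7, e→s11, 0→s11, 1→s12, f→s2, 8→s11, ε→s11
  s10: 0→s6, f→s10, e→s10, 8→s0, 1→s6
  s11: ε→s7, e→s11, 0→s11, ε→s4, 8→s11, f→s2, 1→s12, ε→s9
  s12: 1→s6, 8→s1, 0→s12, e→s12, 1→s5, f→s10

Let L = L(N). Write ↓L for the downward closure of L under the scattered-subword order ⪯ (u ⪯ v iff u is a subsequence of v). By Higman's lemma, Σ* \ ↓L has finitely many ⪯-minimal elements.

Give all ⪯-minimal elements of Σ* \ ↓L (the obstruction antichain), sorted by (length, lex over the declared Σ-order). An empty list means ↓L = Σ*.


min(Σ*\↓L) = [11, f0, 18ff].

|Q|=13, |F|=10, |δ|=67 (9 ε).
min D↑ (8 st, q0=0, F={3}): 0:1→1,f→2,e→0,0→0,8→0 1:1→3,f→4,e→1,0→1,8→5 2:1→4,f→2,e→2,0→3,8→2 3:1→3,f→3,e→3,0→3,8→3 4:1→3,f→4,e→4,0→3,8→6 5:1→3,f→7,e→5,0→5,8→5 6:1→3,f→7,e→6,0→3,8→6 7:1→3,f→3,e→7,0→3,8→7 (ε-aug+det+¬).
'11': run [13, 8, 2] end={s5,s6} rej; 2/2 single-dels accept.
'f0': run [13, 7, 1] end={s6} — reject; 2/2 deletions ∈↓L.
'18ff': run [13, 8, 6, 3, 1] end={s6} — reject; 4/4 single-dels accept.
3 obstructions.
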